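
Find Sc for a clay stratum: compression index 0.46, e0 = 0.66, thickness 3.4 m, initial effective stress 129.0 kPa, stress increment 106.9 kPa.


Using Sc = Cc * H / (1 + e0) * log10((sigma0 + delta_sigma) / sigma0)
Stress ratio = (129.0 + 106.9) / 129.0 = 1.82868
log10(1.82868) = 0.262138
Cc * H / (1 + e0) = 0.46 * 3.4 / (1 + 0.66) = 0.942169
Sc = 0.942169 * 0.262138
Sc = 0.247 m


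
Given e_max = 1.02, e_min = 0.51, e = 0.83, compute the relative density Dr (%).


Using Dr = (e_max - e) / (e_max - e_min) * 100
e_max - e = 1.02 - 0.83 = 0.19
e_max - e_min = 1.02 - 0.51 = 0.51
Dr = 0.19 / 0.51 * 100
Dr = 37.25 %


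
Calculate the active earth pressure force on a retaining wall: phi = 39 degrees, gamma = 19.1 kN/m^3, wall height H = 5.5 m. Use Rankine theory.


Compute active earth pressure coefficient:
Ka = tan^2(45 - phi/2) = tan^2(25.5) = 0.227506
Compute active force:
Pa = 0.5 * Ka * gamma * H^2
Pa = 0.5 * 0.227506 * 19.1 * 5.5^2
Pa = 65.72 kN/m


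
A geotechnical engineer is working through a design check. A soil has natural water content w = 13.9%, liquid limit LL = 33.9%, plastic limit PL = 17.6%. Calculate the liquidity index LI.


First compute the plasticity index:
PI = LL - PL = 33.9 - 17.6 = 16.3
Then compute the liquidity index:
LI = (w - PL) / PI
LI = (13.9 - 17.6) / 16.3
LI = -0.227


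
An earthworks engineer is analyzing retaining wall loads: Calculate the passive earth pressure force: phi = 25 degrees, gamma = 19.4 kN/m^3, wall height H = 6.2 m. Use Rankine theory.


Compute passive earth pressure coefficient:
Kp = tan^2(45 + phi/2) = tan^2(57.5) = 2.463913
Compute passive force:
Pp = 0.5 * Kp * gamma * H^2
Pp = 0.5 * 2.463913 * 19.4 * 6.2^2
Pp = 918.71 kN/m


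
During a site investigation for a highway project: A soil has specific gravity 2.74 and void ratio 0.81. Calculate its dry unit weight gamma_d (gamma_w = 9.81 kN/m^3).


Result: 14.85 kN/m^3

Derivation:
Using gamma_d = Gs * gamma_w / (1 + e)
gamma_d = 2.74 * 9.81 / (1 + 0.81)
gamma_d = 2.74 * 9.81 / 1.81
gamma_d = 14.85 kN/m^3


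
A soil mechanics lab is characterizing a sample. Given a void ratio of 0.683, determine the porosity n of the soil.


Using the relation n = e / (1 + e)
n = 0.683 / (1 + 0.683)
n = 0.683 / 1.683
n = 0.4058


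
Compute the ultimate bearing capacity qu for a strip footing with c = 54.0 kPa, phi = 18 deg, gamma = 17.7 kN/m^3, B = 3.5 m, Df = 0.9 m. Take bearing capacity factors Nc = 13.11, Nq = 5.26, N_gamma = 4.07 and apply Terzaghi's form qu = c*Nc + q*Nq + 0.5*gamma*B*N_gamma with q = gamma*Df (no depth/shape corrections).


Result: 917.8 kPa

Derivation:
Compute qu = c*Nc + gamma*Df*Nq + 0.5*gamma*B*N_gamma
Term 1: 54.0 * 13.11 = 707.94
Term 2: 17.7 * 0.9 * 5.26 = 83.7918
Term 3: 0.5 * 17.7 * 3.5 * 4.07 = 126.06825
qu = 707.94 + 83.7918 + 126.06825
qu = 917.8 kPa


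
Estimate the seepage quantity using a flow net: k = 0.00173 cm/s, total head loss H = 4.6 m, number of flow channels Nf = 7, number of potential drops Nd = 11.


Convert k to m/s for unit consistency with H:
k = 0.00173 cm/s = 0.00173 / 100 m/s = 1.73e-05 m/s
Using q = k * H * Nf / Nd
Nf / Nd = 7 / 11 = 0.6364
q = 1.73e-05 * 4.6 * 0.6364
q = 5.064e-05 m^3/s per m


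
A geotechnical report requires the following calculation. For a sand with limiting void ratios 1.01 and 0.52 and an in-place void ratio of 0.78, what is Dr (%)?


Result: 46.94 %

Derivation:
Using Dr = (e_max - e) / (e_max - e_min) * 100
e_max - e = 1.01 - 0.78 = 0.23
e_max - e_min = 1.01 - 0.52 = 0.49
Dr = 0.23 / 0.49 * 100
Dr = 46.94 %


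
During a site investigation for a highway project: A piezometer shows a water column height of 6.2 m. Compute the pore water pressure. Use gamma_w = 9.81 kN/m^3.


Using u = gamma_w * h_w
u = 9.81 * 6.2
u = 60.82 kPa


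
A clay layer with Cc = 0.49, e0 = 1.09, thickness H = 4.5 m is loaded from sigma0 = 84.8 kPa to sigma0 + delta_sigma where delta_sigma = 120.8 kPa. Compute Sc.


Result: 0.4058 m

Derivation:
Using Sc = Cc * H / (1 + e0) * log10((sigma0 + delta_sigma) / sigma0)
Stress ratio = (84.8 + 120.8) / 84.8 = 2.42453
log10(2.42453) = 0.384627
Cc * H / (1 + e0) = 0.49 * 4.5 / (1 + 1.09) = 1.05502
Sc = 1.05502 * 0.384627
Sc = 0.4058 m


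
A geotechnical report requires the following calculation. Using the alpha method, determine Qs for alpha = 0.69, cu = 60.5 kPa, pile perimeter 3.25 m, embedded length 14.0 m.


Using Qs = alpha * cu * perimeter * L
Qs = 0.69 * 60.5 * 3.25 * 14.0
Qs = 1899.4 kN


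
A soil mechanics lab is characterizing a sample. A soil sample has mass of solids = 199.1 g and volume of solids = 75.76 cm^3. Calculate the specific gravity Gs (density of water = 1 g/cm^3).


Using Gs = m_s / (V_s * rho_w)
Since rho_w = 1 g/cm^3:
Gs = 199.1 / 75.76
Gs = 2.628


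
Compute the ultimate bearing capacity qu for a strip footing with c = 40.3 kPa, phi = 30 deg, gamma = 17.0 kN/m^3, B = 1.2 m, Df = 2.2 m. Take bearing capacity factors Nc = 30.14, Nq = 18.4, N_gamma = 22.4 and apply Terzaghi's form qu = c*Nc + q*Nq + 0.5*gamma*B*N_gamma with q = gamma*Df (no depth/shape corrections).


Compute qu = c*Nc + gamma*Df*Nq + 0.5*gamma*B*N_gamma
Term 1: 40.3 * 30.14 = 1214.642
Term 2: 17.0 * 2.2 * 18.4 = 688.16
Term 3: 0.5 * 17.0 * 1.2 * 22.4 = 228.48
qu = 1214.642 + 688.16 + 228.48
qu = 2131.28 kPa


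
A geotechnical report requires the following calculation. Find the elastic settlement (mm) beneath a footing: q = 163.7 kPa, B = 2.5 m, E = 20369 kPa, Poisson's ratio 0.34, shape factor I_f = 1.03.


Using Se = q * B * (1 - nu^2) * I_f / E
1 - nu^2 = 1 - 0.34^2 = 0.8844
Se = 163.7 * 2.5 * 0.8844 * 1.03 / 20369
Se = 0.018302 m
Convert to mm: Se = 0.018302 * 1000 = 18.302 mm


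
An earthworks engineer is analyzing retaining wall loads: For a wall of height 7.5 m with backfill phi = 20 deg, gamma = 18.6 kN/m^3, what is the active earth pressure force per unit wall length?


Result: 256.48 kN/m

Derivation:
Compute active earth pressure coefficient:
Ka = tan^2(45 - phi/2) = tan^2(35.0) = 0.490291
Compute active force:
Pa = 0.5 * Ka * gamma * H^2
Pa = 0.5 * 0.490291 * 18.6 * 7.5^2
Pa = 256.48 kN/m


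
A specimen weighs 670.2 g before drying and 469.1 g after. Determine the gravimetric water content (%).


Result: 42.87 %

Derivation:
Using w = (m_wet - m_dry) / m_dry * 100
m_wet - m_dry = 670.2 - 469.1 = 201.1 g
w = 201.1 / 469.1 * 100
w = 42.87 %


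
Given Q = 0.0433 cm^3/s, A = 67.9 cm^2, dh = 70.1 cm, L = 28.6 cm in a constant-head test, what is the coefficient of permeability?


Compute hydraulic gradient:
i = dh / L = 70.1 / 28.6 = 2.45105
Then apply Darcy's law:
k = Q / (A * i)
k = 0.0433 / (67.9 * 2.45105)
k = 0.0433 / 166.426
k = 0.00026 cm/s


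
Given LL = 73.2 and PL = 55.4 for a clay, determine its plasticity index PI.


Using PI = LL - PL
PI = 73.2 - 55.4
PI = 17.8


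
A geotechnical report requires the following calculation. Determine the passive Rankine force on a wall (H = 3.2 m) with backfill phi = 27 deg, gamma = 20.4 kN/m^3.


Compute passive earth pressure coefficient:
Kp = tan^2(45 + phi/2) = tan^2(58.5) = 2.66294
Compute passive force:
Pp = 0.5 * Kp * gamma * H^2
Pp = 0.5 * 2.66294 * 20.4 * 3.2^2
Pp = 278.14 kN/m


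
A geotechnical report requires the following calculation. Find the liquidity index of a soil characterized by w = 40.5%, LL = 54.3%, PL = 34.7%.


First compute the plasticity index:
PI = LL - PL = 54.3 - 34.7 = 19.6
Then compute the liquidity index:
LI = (w - PL) / PI
LI = (40.5 - 34.7) / 19.6
LI = 0.296


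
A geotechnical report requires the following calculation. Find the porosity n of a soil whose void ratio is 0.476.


Result: 0.3225

Derivation:
Using the relation n = e / (1 + e)
n = 0.476 / (1 + 0.476)
n = 0.476 / 1.476
n = 0.3225


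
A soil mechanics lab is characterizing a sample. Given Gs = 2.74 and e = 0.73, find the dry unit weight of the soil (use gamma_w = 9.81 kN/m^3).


Using gamma_d = Gs * gamma_w / (1 + e)
gamma_d = 2.74 * 9.81 / (1 + 0.73)
gamma_d = 2.74 * 9.81 / 1.73
gamma_d = 15.537 kN/m^3


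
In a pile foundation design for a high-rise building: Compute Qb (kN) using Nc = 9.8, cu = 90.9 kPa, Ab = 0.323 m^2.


Using Qb = Nc * cu * Ab
Qb = 9.8 * 90.9 * 0.323
Qb = 287.73 kN


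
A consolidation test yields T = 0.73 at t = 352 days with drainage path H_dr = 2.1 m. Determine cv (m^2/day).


Result: 0.00915 m^2/day

Derivation:
Using cv = T * H_dr^2 / t
H_dr^2 = 2.1^2 = 4.41
cv = 0.73 * 4.41 / 352
cv = 0.00915 m^2/day


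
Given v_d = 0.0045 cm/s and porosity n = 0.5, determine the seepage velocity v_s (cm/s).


Result: 0.009 cm/s

Derivation:
Using v_s = v_d / n
v_s = 0.0045 / 0.5
v_s = 0.009 cm/s


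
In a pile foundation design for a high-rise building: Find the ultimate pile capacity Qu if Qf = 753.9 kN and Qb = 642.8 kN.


Result: 1396.7 kN

Derivation:
Using Qu = Qf + Qb
Qu = 753.9 + 642.8
Qu = 1396.7 kN


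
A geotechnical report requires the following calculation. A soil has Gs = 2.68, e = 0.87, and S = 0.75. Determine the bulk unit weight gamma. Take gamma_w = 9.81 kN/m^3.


Result: 17.482 kN/m^3

Derivation:
Using gamma = gamma_w * (Gs + S*e) / (1 + e)
Numerator: Gs + S*e = 2.68 + 0.75*0.87 = 3.3325
Denominator: 1 + e = 1 + 0.87 = 1.87
gamma = 9.81 * 3.3325 / 1.87
gamma = 17.482 kN/m^3


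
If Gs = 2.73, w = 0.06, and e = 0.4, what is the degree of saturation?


Result: 0.4095

Derivation:
Using S = Gs * w / e
S = 2.73 * 0.06 / 0.4
S = 0.4095


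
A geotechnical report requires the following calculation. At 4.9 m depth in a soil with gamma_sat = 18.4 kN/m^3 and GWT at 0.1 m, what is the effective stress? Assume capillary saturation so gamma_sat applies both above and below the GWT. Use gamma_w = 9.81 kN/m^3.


Result: 43.07 kPa

Derivation:
Total stress = gamma_sat * depth
sigma = 18.4 * 4.9 = 90.16 kPa
Pore water pressure u = gamma_w * (depth - d_wt)
u = 9.81 * (4.9 - 0.1) = 47.088 kPa
Effective stress = sigma - u
sigma' = 90.16 - 47.088 = 43.07 kPa


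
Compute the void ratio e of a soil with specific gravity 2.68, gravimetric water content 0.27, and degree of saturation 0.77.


Using the relation e = Gs * w / S
e = 2.68 * 0.27 / 0.77
e = 0.9397


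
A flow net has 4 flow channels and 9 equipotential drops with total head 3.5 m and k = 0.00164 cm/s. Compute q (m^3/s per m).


Convert k to m/s for unit consistency with H:
k = 0.00164 cm/s = 0.00164 / 100 m/s = 1.64e-05 m/s
Using q = k * H * Nf / Nd
Nf / Nd = 4 / 9 = 0.4444
q = 1.64e-05 * 3.5 * 0.4444
q = 2.551e-05 m^3/s per m


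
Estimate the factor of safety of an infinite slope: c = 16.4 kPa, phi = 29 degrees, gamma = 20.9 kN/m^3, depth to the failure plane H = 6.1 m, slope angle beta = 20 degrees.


Using Fs = c / (gamma*H*sin(beta)*cos(beta)) + tan(phi)/tan(beta)
Cohesion contribution = 16.4 / (20.9*6.1*sin(20)*cos(20))
Cohesion contribution = 0.400249
Friction contribution = tan(29)/tan(20) = 1.52295
Fs = 0.400249 + 1.52295
Fs = 1.923


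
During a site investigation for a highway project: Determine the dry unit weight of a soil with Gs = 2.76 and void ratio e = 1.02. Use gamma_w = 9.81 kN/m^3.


Result: 13.404 kN/m^3

Derivation:
Using gamma_d = Gs * gamma_w / (1 + e)
gamma_d = 2.76 * 9.81 / (1 + 1.02)
gamma_d = 2.76 * 9.81 / 2.02
gamma_d = 13.404 kN/m^3


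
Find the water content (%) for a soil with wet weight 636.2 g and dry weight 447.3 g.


Result: 42.23 %

Derivation:
Using w = (m_wet - m_dry) / m_dry * 100
m_wet - m_dry = 636.2 - 447.3 = 188.9 g
w = 188.9 / 447.3 * 100
w = 42.23 %


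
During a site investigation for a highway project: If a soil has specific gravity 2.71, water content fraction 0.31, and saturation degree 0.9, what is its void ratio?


Using the relation e = Gs * w / S
e = 2.71 * 0.31 / 0.9
e = 0.9334


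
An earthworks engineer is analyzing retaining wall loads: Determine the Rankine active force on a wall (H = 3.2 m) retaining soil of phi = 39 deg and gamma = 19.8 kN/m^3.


Compute active earth pressure coefficient:
Ka = tan^2(45 - phi/2) = tan^2(25.5) = 0.227506
Compute active force:
Pa = 0.5 * Ka * gamma * H^2
Pa = 0.5 * 0.227506 * 19.8 * 3.2^2
Pa = 23.06 kN/m


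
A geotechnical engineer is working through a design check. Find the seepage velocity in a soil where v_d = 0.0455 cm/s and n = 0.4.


Result: 0.11375 cm/s

Derivation:
Using v_s = v_d / n
v_s = 0.0455 / 0.4
v_s = 0.11375 cm/s


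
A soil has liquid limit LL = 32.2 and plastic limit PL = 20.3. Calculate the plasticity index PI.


Using PI = LL - PL
PI = 32.2 - 20.3
PI = 11.9


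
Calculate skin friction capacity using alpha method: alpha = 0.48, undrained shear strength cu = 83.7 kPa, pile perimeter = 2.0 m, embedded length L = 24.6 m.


Using Qs = alpha * cu * perimeter * L
Qs = 0.48 * 83.7 * 2.0 * 24.6
Qs = 1976.66 kN


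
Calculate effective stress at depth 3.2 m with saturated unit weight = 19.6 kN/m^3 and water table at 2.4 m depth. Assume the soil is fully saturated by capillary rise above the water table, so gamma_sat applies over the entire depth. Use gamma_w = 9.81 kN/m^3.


Result: 54.87 kPa

Derivation:
Total stress = gamma_sat * depth
sigma = 19.6 * 3.2 = 62.72 kPa
Pore water pressure u = gamma_w * (depth - d_wt)
u = 9.81 * (3.2 - 2.4) = 7.848 kPa
Effective stress = sigma - u
sigma' = 62.72 - 7.848 = 54.87 kPa


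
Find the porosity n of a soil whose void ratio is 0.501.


Using the relation n = e / (1 + e)
n = 0.501 / (1 + 0.501)
n = 0.501 / 1.501
n = 0.3338


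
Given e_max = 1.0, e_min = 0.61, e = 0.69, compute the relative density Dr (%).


Using Dr = (e_max - e) / (e_max - e_min) * 100
e_max - e = 1.0 - 0.69 = 0.31
e_max - e_min = 1.0 - 0.61 = 0.39
Dr = 0.31 / 0.39 * 100
Dr = 79.49 %


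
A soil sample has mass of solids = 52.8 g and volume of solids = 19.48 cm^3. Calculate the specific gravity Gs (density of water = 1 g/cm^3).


Result: 2.71

Derivation:
Using Gs = m_s / (V_s * rho_w)
Since rho_w = 1 g/cm^3:
Gs = 52.8 / 19.48
Gs = 2.71


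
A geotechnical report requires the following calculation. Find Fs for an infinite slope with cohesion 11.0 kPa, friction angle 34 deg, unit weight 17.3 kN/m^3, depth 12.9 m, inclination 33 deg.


Using Fs = c / (gamma*H*sin(beta)*cos(beta)) + tan(phi)/tan(beta)
Cohesion contribution = 11.0 / (17.3*12.9*sin(33)*cos(33))
Cohesion contribution = 0.107909
Friction contribution = tan(34)/tan(33) = 1.03865
Fs = 0.107909 + 1.03865
Fs = 1.147


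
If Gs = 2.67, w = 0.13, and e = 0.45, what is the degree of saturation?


Using S = Gs * w / e
S = 2.67 * 0.13 / 0.45
S = 0.7713


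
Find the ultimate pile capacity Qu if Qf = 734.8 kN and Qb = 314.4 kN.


Result: 1049.2 kN

Derivation:
Using Qu = Qf + Qb
Qu = 734.8 + 314.4
Qu = 1049.2 kN


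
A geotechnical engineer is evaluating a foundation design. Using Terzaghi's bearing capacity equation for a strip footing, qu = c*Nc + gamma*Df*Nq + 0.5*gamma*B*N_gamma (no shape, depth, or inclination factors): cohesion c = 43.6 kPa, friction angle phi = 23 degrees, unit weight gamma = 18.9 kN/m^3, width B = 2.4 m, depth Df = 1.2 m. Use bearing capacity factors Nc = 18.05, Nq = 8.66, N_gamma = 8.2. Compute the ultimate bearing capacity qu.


Result: 1169.36 kPa

Derivation:
Compute qu = c*Nc + gamma*Df*Nq + 0.5*gamma*B*N_gamma
Term 1: 43.6 * 18.05 = 786.98
Term 2: 18.9 * 1.2 * 8.66 = 196.4088
Term 3: 0.5 * 18.9 * 2.4 * 8.2 = 185.976
qu = 786.98 + 196.4088 + 185.976
qu = 1169.36 kPa


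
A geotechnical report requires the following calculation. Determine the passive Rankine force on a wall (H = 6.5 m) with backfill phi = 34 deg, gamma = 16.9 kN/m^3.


Compute passive earth pressure coefficient:
Kp = tan^2(45 + phi/2) = tan^2(62.0) = 3.537132
Compute passive force:
Pp = 0.5 * Kp * gamma * H^2
Pp = 0.5 * 3.537132 * 16.9 * 6.5^2
Pp = 1262.8 kN/m


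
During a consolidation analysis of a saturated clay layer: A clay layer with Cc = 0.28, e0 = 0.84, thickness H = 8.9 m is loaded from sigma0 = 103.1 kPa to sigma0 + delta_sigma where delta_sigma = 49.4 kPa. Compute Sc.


Result: 0.2303 m

Derivation:
Using Sc = Cc * H / (1 + e0) * log10((sigma0 + delta_sigma) / sigma0)
Stress ratio = (103.1 + 49.4) / 103.1 = 1.47915
log10(1.47915) = 0.170011
Cc * H / (1 + e0) = 0.28 * 8.9 / (1 + 0.84) = 1.35435
Sc = 1.35435 * 0.170011
Sc = 0.2303 m


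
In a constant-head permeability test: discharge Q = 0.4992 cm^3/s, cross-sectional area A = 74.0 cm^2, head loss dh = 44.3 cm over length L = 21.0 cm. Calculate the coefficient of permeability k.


Result: 0.003198 cm/s

Derivation:
Compute hydraulic gradient:
i = dh / L = 44.3 / 21.0 = 2.10952
Then apply Darcy's law:
k = Q / (A * i)
k = 0.4992 / (74.0 * 2.10952)
k = 0.4992 / 156.105
k = 0.003198 cm/s


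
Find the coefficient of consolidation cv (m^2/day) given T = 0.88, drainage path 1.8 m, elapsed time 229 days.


Result: 0.01245 m^2/day

Derivation:
Using cv = T * H_dr^2 / t
H_dr^2 = 1.8^2 = 3.24
cv = 0.88 * 3.24 / 229
cv = 0.01245 m^2/day


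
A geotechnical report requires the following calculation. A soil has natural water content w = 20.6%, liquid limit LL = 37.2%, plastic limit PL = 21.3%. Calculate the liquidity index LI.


First compute the plasticity index:
PI = LL - PL = 37.2 - 21.3 = 15.9
Then compute the liquidity index:
LI = (w - PL) / PI
LI = (20.6 - 21.3) / 15.9
LI = -0.044


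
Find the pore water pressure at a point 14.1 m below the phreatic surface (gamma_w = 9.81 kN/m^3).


Using u = gamma_w * h_w
u = 9.81 * 14.1
u = 138.32 kPa


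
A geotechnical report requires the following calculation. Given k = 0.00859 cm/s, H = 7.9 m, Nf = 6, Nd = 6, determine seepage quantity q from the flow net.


Convert k to m/s for unit consistency with H:
k = 0.00859 cm/s = 0.00859 / 100 m/s = 8.59e-05 m/s
Using q = k * H * Nf / Nd
Nf / Nd = 6 / 6 = 1.0
q = 8.59e-05 * 7.9 * 1.0
q = 0.0006786 m^3/s per m


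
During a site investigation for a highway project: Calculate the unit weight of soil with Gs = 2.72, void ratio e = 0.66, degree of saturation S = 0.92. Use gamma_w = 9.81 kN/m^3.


Using gamma = gamma_w * (Gs + S*e) / (1 + e)
Numerator: Gs + S*e = 2.72 + 0.92*0.66 = 3.3272
Denominator: 1 + e = 1 + 0.66 = 1.66
gamma = 9.81 * 3.3272 / 1.66
gamma = 19.663 kN/m^3


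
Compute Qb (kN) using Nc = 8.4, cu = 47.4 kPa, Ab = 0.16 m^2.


Using Qb = Nc * cu * Ab
Qb = 8.4 * 47.4 * 0.16
Qb = 63.71 kN


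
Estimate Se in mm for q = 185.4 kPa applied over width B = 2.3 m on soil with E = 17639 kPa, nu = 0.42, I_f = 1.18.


Using Se = q * B * (1 - nu^2) * I_f / E
1 - nu^2 = 1 - 0.42^2 = 0.8236
Se = 185.4 * 2.3 * 0.8236 * 1.18 / 17639
Se = 0.023494 m
Convert to mm: Se = 0.023494 * 1000 = 23.494 mm


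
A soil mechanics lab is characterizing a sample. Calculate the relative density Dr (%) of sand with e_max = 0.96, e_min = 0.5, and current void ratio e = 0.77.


Using Dr = (e_max - e) / (e_max - e_min) * 100
e_max - e = 0.96 - 0.77 = 0.19
e_max - e_min = 0.96 - 0.5 = 0.46
Dr = 0.19 / 0.46 * 100
Dr = 41.3 %


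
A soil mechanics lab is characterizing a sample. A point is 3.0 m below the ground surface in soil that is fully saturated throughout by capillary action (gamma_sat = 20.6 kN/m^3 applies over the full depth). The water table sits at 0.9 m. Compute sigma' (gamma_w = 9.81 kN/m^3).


Total stress = gamma_sat * depth
sigma = 20.6 * 3.0 = 61.8 kPa
Pore water pressure u = gamma_w * (depth - d_wt)
u = 9.81 * (3.0 - 0.9) = 20.601 kPa
Effective stress = sigma - u
sigma' = 61.8 - 20.601 = 41.2 kPa


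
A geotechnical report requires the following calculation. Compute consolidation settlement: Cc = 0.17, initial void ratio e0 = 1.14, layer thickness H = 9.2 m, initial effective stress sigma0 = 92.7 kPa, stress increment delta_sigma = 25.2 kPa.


Using Sc = Cc * H / (1 + e0) * log10((sigma0 + delta_sigma) / sigma0)
Stress ratio = (92.7 + 25.2) / 92.7 = 1.27184
log10(1.27184) = 0.104434
Cc * H / (1 + e0) = 0.17 * 9.2 / (1 + 1.14) = 0.730841
Sc = 0.730841 * 0.104434
Sc = 0.0763 m


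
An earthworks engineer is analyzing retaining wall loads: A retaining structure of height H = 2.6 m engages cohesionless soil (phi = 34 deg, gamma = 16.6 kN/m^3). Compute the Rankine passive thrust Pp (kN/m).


Result: 198.46 kN/m

Derivation:
Compute passive earth pressure coefficient:
Kp = tan^2(45 + phi/2) = tan^2(62.0) = 3.537132
Compute passive force:
Pp = 0.5 * Kp * gamma * H^2
Pp = 0.5 * 3.537132 * 16.6 * 2.6^2
Pp = 198.46 kN/m


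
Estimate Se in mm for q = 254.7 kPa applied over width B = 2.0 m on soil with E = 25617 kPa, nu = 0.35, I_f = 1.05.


Using Se = q * B * (1 - nu^2) * I_f / E
1 - nu^2 = 1 - 0.35^2 = 0.8775
Se = 254.7 * 2.0 * 0.8775 * 1.05 / 25617
Se = 0.018322 m
Convert to mm: Se = 0.018322 * 1000 = 18.322 mm


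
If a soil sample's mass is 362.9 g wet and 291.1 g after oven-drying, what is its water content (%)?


Using w = (m_wet - m_dry) / m_dry * 100
m_wet - m_dry = 362.9 - 291.1 = 71.8 g
w = 71.8 / 291.1 * 100
w = 24.67 %


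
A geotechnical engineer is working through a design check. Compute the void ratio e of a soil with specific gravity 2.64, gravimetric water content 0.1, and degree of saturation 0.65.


Using the relation e = Gs * w / S
e = 2.64 * 0.1 / 0.65
e = 0.4062


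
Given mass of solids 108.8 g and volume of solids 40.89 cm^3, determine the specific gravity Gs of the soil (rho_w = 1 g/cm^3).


Using Gs = m_s / (V_s * rho_w)
Since rho_w = 1 g/cm^3:
Gs = 108.8 / 40.89
Gs = 2.661


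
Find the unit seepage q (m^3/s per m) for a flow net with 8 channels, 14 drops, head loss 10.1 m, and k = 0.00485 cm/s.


Result: 0.0002799 m^3/s per m

Derivation:
Convert k to m/s for unit consistency with H:
k = 0.00485 cm/s = 0.00485 / 100 m/s = 4.85e-05 m/s
Using q = k * H * Nf / Nd
Nf / Nd = 8 / 14 = 0.5714
q = 4.85e-05 * 10.1 * 0.5714
q = 0.0002799 m^3/s per m


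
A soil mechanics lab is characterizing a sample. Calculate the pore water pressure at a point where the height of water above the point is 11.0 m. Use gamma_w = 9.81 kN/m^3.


Using u = gamma_w * h_w
u = 9.81 * 11.0
u = 107.91 kPa


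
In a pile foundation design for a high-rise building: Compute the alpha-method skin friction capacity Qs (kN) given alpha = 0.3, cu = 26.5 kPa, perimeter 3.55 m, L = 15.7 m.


Result: 443.09 kN

Derivation:
Using Qs = alpha * cu * perimeter * L
Qs = 0.3 * 26.5 * 3.55 * 15.7
Qs = 443.09 kN


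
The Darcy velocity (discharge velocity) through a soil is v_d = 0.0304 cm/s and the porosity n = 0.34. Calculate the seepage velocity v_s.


Result: 0.08941 cm/s

Derivation:
Using v_s = v_d / n
v_s = 0.0304 / 0.34
v_s = 0.08941 cm/s


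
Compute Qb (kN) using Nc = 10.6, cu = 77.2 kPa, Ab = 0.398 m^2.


Using Qb = Nc * cu * Ab
Qb = 10.6 * 77.2 * 0.398
Qb = 325.69 kN


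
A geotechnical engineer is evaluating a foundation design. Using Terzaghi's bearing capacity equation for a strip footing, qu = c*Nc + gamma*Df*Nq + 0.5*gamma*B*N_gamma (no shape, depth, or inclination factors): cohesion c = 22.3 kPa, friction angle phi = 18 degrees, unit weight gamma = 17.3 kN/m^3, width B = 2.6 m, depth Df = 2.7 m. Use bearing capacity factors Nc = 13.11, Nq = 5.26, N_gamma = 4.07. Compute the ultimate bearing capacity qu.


Result: 629.58 kPa

Derivation:
Compute qu = c*Nc + gamma*Df*Nq + 0.5*gamma*B*N_gamma
Term 1: 22.3 * 13.11 = 292.353
Term 2: 17.3 * 2.7 * 5.26 = 245.6946
Term 3: 0.5 * 17.3 * 2.6 * 4.07 = 91.5343
qu = 292.353 + 245.6946 + 91.5343
qu = 629.58 kPa


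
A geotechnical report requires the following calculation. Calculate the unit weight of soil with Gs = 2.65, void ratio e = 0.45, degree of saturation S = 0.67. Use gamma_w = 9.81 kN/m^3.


Using gamma = gamma_w * (Gs + S*e) / (1 + e)
Numerator: Gs + S*e = 2.65 + 0.67*0.45 = 2.9515
Denominator: 1 + e = 1 + 0.45 = 1.45
gamma = 9.81 * 2.9515 / 1.45
gamma = 19.968 kN/m^3


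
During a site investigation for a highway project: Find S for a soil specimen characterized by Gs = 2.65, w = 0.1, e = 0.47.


Using S = Gs * w / e
S = 2.65 * 0.1 / 0.47
S = 0.5638


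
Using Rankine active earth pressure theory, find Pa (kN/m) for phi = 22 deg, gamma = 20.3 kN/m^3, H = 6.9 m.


Result: 219.86 kN/m

Derivation:
Compute active earth pressure coefficient:
Ka = tan^2(45 - phi/2) = tan^2(34.0) = 0.454962
Compute active force:
Pa = 0.5 * Ka * gamma * H^2
Pa = 0.5 * 0.454962 * 20.3 * 6.9^2
Pa = 219.86 kN/m


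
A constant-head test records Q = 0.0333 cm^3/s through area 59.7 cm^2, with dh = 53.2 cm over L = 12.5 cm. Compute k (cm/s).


Compute hydraulic gradient:
i = dh / L = 53.2 / 12.5 = 4.256
Then apply Darcy's law:
k = Q / (A * i)
k = 0.0333 / (59.7 * 4.256)
k = 0.0333 / 254.083
k = 0.000131 cm/s


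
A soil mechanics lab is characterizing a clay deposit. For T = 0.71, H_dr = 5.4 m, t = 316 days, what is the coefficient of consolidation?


Result: 0.06552 m^2/day

Derivation:
Using cv = T * H_dr^2 / t
H_dr^2 = 5.4^2 = 29.16
cv = 0.71 * 29.16 / 316
cv = 0.06552 m^2/day


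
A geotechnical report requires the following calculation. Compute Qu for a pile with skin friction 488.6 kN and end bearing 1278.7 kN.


Using Qu = Qf + Qb
Qu = 488.6 + 1278.7
Qu = 1767.3 kN


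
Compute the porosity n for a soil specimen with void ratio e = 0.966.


Using the relation n = e / (1 + e)
n = 0.966 / (1 + 0.966)
n = 0.966 / 1.966
n = 0.4914


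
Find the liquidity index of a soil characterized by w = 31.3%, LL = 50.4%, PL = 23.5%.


First compute the plasticity index:
PI = LL - PL = 50.4 - 23.5 = 26.9
Then compute the liquidity index:
LI = (w - PL) / PI
LI = (31.3 - 23.5) / 26.9
LI = 0.29


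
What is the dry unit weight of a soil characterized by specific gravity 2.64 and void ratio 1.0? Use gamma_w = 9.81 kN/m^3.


Result: 12.949 kN/m^3

Derivation:
Using gamma_d = Gs * gamma_w / (1 + e)
gamma_d = 2.64 * 9.81 / (1 + 1.0)
gamma_d = 2.64 * 9.81 / 2.0
gamma_d = 12.949 kN/m^3


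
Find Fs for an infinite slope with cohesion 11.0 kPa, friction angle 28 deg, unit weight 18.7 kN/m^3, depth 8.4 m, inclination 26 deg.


Using Fs = c / (gamma*H*sin(beta)*cos(beta)) + tan(phi)/tan(beta)
Cohesion contribution = 11.0 / (18.7*8.4*sin(26)*cos(26))
Cohesion contribution = 0.177734
Friction contribution = tan(28)/tan(26) = 1.09017
Fs = 0.177734 + 1.09017
Fs = 1.268


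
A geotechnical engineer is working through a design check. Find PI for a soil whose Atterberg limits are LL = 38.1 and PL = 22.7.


Result: 15.4

Derivation:
Using PI = LL - PL
PI = 38.1 - 22.7
PI = 15.4


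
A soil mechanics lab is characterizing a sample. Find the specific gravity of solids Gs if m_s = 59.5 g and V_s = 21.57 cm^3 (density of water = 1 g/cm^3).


Result: 2.758

Derivation:
Using Gs = m_s / (V_s * rho_w)
Since rho_w = 1 g/cm^3:
Gs = 59.5 / 21.57
Gs = 2.758


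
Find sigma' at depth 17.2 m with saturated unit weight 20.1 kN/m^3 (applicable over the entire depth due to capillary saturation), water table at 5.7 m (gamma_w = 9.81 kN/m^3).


Result: 232.91 kPa

Derivation:
Total stress = gamma_sat * depth
sigma = 20.1 * 17.2 = 345.72 kPa
Pore water pressure u = gamma_w * (depth - d_wt)
u = 9.81 * (17.2 - 5.7) = 112.815 kPa
Effective stress = sigma - u
sigma' = 345.72 - 112.815 = 232.91 kPa


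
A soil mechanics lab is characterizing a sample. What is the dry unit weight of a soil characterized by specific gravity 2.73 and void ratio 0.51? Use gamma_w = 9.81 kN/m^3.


Using gamma_d = Gs * gamma_w / (1 + e)
gamma_d = 2.73 * 9.81 / (1 + 0.51)
gamma_d = 2.73 * 9.81 / 1.51
gamma_d = 17.736 kN/m^3


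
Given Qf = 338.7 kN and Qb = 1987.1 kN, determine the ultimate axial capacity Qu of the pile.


Result: 2325.8 kN

Derivation:
Using Qu = Qf + Qb
Qu = 338.7 + 1987.1
Qu = 2325.8 kN


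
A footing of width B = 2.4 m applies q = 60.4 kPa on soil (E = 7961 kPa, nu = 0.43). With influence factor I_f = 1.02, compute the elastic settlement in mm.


Result: 15.139 mm

Derivation:
Using Se = q * B * (1 - nu^2) * I_f / E
1 - nu^2 = 1 - 0.43^2 = 0.8151
Se = 60.4 * 2.4 * 0.8151 * 1.02 / 7961
Se = 0.015139 m
Convert to mm: Se = 0.015139 * 1000 = 15.139 mm


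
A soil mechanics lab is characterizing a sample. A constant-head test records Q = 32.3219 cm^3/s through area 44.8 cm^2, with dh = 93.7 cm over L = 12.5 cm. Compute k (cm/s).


Compute hydraulic gradient:
i = dh / L = 93.7 / 12.5 = 7.496
Then apply Darcy's law:
k = Q / (A * i)
k = 32.3219 / (44.8 * 7.496)
k = 32.3219 / 335.821
k = 0.096247 cm/s


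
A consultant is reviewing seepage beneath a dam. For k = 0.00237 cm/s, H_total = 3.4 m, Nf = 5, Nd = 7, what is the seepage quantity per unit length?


Convert k to m/s for unit consistency with H:
k = 0.00237 cm/s = 0.00237 / 100 m/s = 2.37e-05 m/s
Using q = k * H * Nf / Nd
Nf / Nd = 5 / 7 = 0.7143
q = 2.37e-05 * 3.4 * 0.7143
q = 5.756e-05 m^3/s per m


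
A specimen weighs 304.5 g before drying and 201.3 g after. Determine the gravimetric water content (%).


Using w = (m_wet - m_dry) / m_dry * 100
m_wet - m_dry = 304.5 - 201.3 = 103.2 g
w = 103.2 / 201.3 * 100
w = 51.27 %


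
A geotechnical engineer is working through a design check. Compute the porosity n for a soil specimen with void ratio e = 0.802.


Using the relation n = e / (1 + e)
n = 0.802 / (1 + 0.802)
n = 0.802 / 1.802
n = 0.4451


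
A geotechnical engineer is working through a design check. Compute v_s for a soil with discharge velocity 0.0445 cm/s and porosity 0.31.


Using v_s = v_d / n
v_s = 0.0445 / 0.31
v_s = 0.14355 cm/s


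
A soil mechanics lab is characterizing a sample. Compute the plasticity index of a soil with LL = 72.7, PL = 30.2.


Using PI = LL - PL
PI = 72.7 - 30.2
PI = 42.5


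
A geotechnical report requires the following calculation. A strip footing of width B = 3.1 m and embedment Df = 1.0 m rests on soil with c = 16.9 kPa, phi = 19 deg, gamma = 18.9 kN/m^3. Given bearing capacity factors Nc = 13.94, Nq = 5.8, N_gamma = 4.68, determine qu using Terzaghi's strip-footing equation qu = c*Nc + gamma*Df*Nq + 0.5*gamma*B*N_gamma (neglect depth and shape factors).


Compute qu = c*Nc + gamma*Df*Nq + 0.5*gamma*B*N_gamma
Term 1: 16.9 * 13.94 = 235.586
Term 2: 18.9 * 1.0 * 5.8 = 109.62
Term 3: 0.5 * 18.9 * 3.1 * 4.68 = 137.1006
qu = 235.586 + 109.62 + 137.1006
qu = 482.31 kPa


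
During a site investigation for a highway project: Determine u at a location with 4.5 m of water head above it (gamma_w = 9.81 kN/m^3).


Using u = gamma_w * h_w
u = 9.81 * 4.5
u = 44.15 kPa


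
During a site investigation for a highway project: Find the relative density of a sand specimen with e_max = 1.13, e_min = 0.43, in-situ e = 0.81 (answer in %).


Result: 45.71 %

Derivation:
Using Dr = (e_max - e) / (e_max - e_min) * 100
e_max - e = 1.13 - 0.81 = 0.32
e_max - e_min = 1.13 - 0.43 = 0.7
Dr = 0.32 / 0.7 * 100
Dr = 45.71 %


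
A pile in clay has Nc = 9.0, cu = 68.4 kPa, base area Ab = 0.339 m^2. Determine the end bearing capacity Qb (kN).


Using Qb = Nc * cu * Ab
Qb = 9.0 * 68.4 * 0.339
Qb = 208.69 kN


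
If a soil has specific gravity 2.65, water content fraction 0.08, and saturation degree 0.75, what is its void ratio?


Using the relation e = Gs * w / S
e = 2.65 * 0.08 / 0.75
e = 0.2827


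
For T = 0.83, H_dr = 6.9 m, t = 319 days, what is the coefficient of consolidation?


Using cv = T * H_dr^2 / t
H_dr^2 = 6.9^2 = 47.61
cv = 0.83 * 47.61 / 319
cv = 0.12388 m^2/day


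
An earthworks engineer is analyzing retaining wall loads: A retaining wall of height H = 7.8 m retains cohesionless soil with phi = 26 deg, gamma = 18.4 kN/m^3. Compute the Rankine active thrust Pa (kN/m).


Result: 218.55 kN/m

Derivation:
Compute active earth pressure coefficient:
Ka = tan^2(45 - phi/2) = tan^2(32.0) = 0.390462
Compute active force:
Pa = 0.5 * Ka * gamma * H^2
Pa = 0.5 * 0.390462 * 18.4 * 7.8^2
Pa = 218.55 kN/m


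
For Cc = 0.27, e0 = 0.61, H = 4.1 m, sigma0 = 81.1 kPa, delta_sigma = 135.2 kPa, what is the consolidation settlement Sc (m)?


Using Sc = Cc * H / (1 + e0) * log10((sigma0 + delta_sigma) / sigma0)
Stress ratio = (81.1 + 135.2) / 81.1 = 2.66708
log10(2.66708) = 0.426036
Cc * H / (1 + e0) = 0.27 * 4.1 / (1 + 0.61) = 0.687578
Sc = 0.687578 * 0.426036
Sc = 0.2929 m


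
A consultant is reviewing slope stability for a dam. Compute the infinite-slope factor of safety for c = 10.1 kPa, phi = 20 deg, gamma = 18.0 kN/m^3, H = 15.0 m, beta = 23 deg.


Result: 0.961

Derivation:
Using Fs = c / (gamma*H*sin(beta)*cos(beta)) + tan(phi)/tan(beta)
Cohesion contribution = 10.1 / (18.0*15.0*sin(23)*cos(23))
Cohesion contribution = 0.104005
Friction contribution = tan(20)/tan(23) = 0.85746
Fs = 0.104005 + 0.85746
Fs = 0.961


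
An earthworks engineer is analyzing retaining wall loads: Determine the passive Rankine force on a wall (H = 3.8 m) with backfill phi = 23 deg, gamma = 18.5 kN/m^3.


Compute passive earth pressure coefficient:
Kp = tan^2(45 + phi/2) = tan^2(56.5) = 2.282623
Compute passive force:
Pp = 0.5 * Kp * gamma * H^2
Pp = 0.5 * 2.282623 * 18.5 * 3.8^2
Pp = 304.89 kN/m


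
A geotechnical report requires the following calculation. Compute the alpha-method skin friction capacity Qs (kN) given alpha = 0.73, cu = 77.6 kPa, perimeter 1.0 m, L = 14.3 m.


Using Qs = alpha * cu * perimeter * L
Qs = 0.73 * 77.6 * 1.0 * 14.3
Qs = 810.07 kN


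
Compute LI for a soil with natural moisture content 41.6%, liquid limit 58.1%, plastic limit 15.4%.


Result: 0.614

Derivation:
First compute the plasticity index:
PI = LL - PL = 58.1 - 15.4 = 42.7
Then compute the liquidity index:
LI = (w - PL) / PI
LI = (41.6 - 15.4) / 42.7
LI = 0.614


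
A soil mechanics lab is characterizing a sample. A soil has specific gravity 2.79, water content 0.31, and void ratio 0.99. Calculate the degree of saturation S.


Result: 0.8736

Derivation:
Using S = Gs * w / e
S = 2.79 * 0.31 / 0.99
S = 0.8736


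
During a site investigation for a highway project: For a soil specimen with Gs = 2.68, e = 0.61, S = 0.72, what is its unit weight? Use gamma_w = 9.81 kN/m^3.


Using gamma = gamma_w * (Gs + S*e) / (1 + e)
Numerator: Gs + S*e = 2.68 + 0.72*0.61 = 3.1192
Denominator: 1 + e = 1 + 0.61 = 1.61
gamma = 9.81 * 3.1192 / 1.61
gamma = 19.006 kN/m^3


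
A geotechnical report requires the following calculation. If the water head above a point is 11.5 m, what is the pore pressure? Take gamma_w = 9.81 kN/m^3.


Result: 112.82 kPa

Derivation:
Using u = gamma_w * h_w
u = 9.81 * 11.5
u = 112.82 kPa


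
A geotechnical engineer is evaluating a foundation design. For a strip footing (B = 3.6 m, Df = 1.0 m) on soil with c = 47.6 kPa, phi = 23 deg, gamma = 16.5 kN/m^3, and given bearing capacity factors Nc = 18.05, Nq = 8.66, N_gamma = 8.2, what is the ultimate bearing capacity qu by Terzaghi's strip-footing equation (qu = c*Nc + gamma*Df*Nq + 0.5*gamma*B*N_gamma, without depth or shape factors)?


Compute qu = c*Nc + gamma*Df*Nq + 0.5*gamma*B*N_gamma
Term 1: 47.6 * 18.05 = 859.18
Term 2: 16.5 * 1.0 * 8.66 = 142.89
Term 3: 0.5 * 16.5 * 3.6 * 8.2 = 243.54
qu = 859.18 + 142.89 + 243.54
qu = 1245.61 kPa


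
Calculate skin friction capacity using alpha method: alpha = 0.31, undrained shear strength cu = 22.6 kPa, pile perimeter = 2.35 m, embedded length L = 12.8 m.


Result: 210.74 kN

Derivation:
Using Qs = alpha * cu * perimeter * L
Qs = 0.31 * 22.6 * 2.35 * 12.8
Qs = 210.74 kN


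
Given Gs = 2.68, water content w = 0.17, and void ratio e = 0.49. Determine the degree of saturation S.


Using S = Gs * w / e
S = 2.68 * 0.17 / 0.49
S = 0.9298


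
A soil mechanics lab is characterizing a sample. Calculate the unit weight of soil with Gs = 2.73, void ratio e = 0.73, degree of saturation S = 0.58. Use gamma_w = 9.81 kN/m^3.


Result: 17.881 kN/m^3

Derivation:
Using gamma = gamma_w * (Gs + S*e) / (1 + e)
Numerator: Gs + S*e = 2.73 + 0.58*0.73 = 3.1534
Denominator: 1 + e = 1 + 0.73 = 1.73
gamma = 9.81 * 3.1534 / 1.73
gamma = 17.881 kN/m^3


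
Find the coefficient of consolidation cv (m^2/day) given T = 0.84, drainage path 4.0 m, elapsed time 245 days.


Using cv = T * H_dr^2 / t
H_dr^2 = 4.0^2 = 16.0
cv = 0.84 * 16.0 / 245
cv = 0.05486 m^2/day


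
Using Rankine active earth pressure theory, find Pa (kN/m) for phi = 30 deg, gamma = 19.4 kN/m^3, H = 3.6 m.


Result: 41.9 kN/m

Derivation:
Compute active earth pressure coefficient:
Ka = tan^2(45 - phi/2) = tan^2(30.0) = 0.333333
Compute active force:
Pa = 0.5 * Ka * gamma * H^2
Pa = 0.5 * 0.333333 * 19.4 * 3.6^2
Pa = 41.9 kN/m


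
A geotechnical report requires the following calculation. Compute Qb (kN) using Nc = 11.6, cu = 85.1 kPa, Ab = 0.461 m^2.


Using Qb = Nc * cu * Ab
Qb = 11.6 * 85.1 * 0.461
Qb = 455.08 kN


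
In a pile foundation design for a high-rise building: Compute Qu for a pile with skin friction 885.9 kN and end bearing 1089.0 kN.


Using Qu = Qf + Qb
Qu = 885.9 + 1089.0
Qu = 1974.9 kN


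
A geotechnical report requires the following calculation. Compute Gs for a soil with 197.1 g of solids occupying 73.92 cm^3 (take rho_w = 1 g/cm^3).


Using Gs = m_s / (V_s * rho_w)
Since rho_w = 1 g/cm^3:
Gs = 197.1 / 73.92
Gs = 2.666


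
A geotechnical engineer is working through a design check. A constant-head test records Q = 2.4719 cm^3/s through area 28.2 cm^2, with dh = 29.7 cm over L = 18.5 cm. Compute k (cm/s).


Compute hydraulic gradient:
i = dh / L = 29.7 / 18.5 = 1.60541
Then apply Darcy's law:
k = Q / (A * i)
k = 2.4719 / (28.2 * 1.60541)
k = 2.4719 / 45.2724
k = 0.054601 cm/s


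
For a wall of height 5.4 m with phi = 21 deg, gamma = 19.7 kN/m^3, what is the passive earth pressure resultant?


Compute passive earth pressure coefficient:
Kp = tan^2(45 + phi/2) = tan^2(55.5) = 2.117051
Compute passive force:
Pp = 0.5 * Kp * gamma * H^2
Pp = 0.5 * 2.117051 * 19.7 * 5.4^2
Pp = 608.07 kN/m


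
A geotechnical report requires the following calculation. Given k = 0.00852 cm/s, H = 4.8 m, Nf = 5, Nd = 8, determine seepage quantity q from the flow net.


Convert k to m/s for unit consistency with H:
k = 0.00852 cm/s = 0.00852 / 100 m/s = 8.52e-05 m/s
Using q = k * H * Nf / Nd
Nf / Nd = 5 / 8 = 0.625
q = 8.52e-05 * 4.8 * 0.625
q = 0.0002556 m^3/s per m


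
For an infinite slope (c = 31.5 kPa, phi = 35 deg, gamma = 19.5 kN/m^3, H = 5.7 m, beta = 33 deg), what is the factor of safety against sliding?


Using Fs = c / (gamma*H*sin(beta)*cos(beta)) + tan(phi)/tan(beta)
Cohesion contribution = 31.5 / (19.5*5.7*sin(33)*cos(33))
Cohesion contribution = 0.620442
Friction contribution = tan(35)/tan(33) = 1.07823
Fs = 0.620442 + 1.07823
Fs = 1.699


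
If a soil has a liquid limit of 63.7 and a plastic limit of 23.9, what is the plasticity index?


Result: 39.8

Derivation:
Using PI = LL - PL
PI = 63.7 - 23.9
PI = 39.8


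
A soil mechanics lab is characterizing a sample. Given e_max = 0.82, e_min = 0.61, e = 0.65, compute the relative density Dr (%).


Using Dr = (e_max - e) / (e_max - e_min) * 100
e_max - e = 0.82 - 0.65 = 0.17
e_max - e_min = 0.82 - 0.61 = 0.21
Dr = 0.17 / 0.21 * 100
Dr = 80.95 %


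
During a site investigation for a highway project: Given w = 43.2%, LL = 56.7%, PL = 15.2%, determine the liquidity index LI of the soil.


Result: 0.675

Derivation:
First compute the plasticity index:
PI = LL - PL = 56.7 - 15.2 = 41.5
Then compute the liquidity index:
LI = (w - PL) / PI
LI = (43.2 - 15.2) / 41.5
LI = 0.675


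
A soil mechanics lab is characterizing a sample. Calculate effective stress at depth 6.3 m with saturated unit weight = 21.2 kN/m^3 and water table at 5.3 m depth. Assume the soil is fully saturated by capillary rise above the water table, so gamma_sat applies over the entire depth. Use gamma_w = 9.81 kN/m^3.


Result: 123.75 kPa

Derivation:
Total stress = gamma_sat * depth
sigma = 21.2 * 6.3 = 133.56 kPa
Pore water pressure u = gamma_w * (depth - d_wt)
u = 9.81 * (6.3 - 5.3) = 9.81 kPa
Effective stress = sigma - u
sigma' = 133.56 - 9.81 = 123.75 kPa
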